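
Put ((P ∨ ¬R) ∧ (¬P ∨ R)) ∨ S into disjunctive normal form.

(P ∧ R) ∨ (¬R ∧ ¬P) ∨ S

((P ∨ ¬R) ∧ (¬P ∨ R)) ∨ S
= (P ∧ ¬P) ∨ (P ∧ R) ∨ (¬R ∧ ¬P) ∨ (¬R ∧ R) ∨ S   (distribute ∧ over ∨)
= (P ∧ R) ∨ (¬R ∧ ¬P) ∨ S   (simplify)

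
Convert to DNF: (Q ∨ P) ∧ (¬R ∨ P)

(Q ∧ ¬R) ∨ P

(Q ∨ P) ∧ (¬R ∨ P)
≡ (Q ∧ ¬R) ∨ (Q ∧ P) ∨ (P ∧ ¬R) ∨ (P ∧ P)   — distribute ∧ over ∨
≡ (Q ∧ ¬R) ∨ P   — simplify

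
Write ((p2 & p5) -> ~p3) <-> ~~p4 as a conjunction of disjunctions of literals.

(p2 | p4) & (p5 | p4) & (p3 | p4) & (~p4 | ~p2 | ~p5 | ~p3)

((p2 & p5) -> ~p3) <-> ~~p4
= (((p2 & p5) -> ~p3) -> ~~p4) & (~~p4 -> ((p2 & p5) -> ~p3))   [eliminate <->]
= (~((p2 & p5) -> ~p3) | ~~p4) & (~~p4 -> ((p2 & p5) -> ~p3))   [eliminate ->]
= (~(~(p2 & p5) | ~p3) | ~~p4) & (~~p4 -> ((p2 & p5) -> ~p3))   [eliminate ->]
= (~(~(p2 & p5) | ~p3) | ~~p4) & (~~~p4 | ((p2 & p5) -> ~p3))   [eliminate ->]
= (~(~(p2 & p5) | ~p3) | ~~p4) & (~~~p4 | ~(p2 & p5) | ~p3)   [eliminate ->]
= ((~~(p2 & p5) & ~~p3) | ~~p4) & (~~~p4 | ~(p2 & p5) | ~p3)   [De Morgan]
= ((p2 & p5 & ~~p3) | ~~p4) & (~~~p4 | ~(p2 & p5) | ~p3)   [double negation]
= ((p2 & p5 & p3) | ~~p4) & (~~~p4 | ~(p2 & p5) | ~p3)   [double negation]
= ((p2 & p5 & p3) | p4) & (~~~p4 | ~(p2 & p5) | ~p3)   [double negation]
= ((p2 & p5 & p3) | p4) & (~p4 | ~(p2 & p5) | ~p3)   [double negation]
= ((p2 & p5 & p3) | p4) & (~p4 | ~p2 | ~p5 | ~p3)   [De Morgan]
= (p2 | p4) & (p5 | p4) & (p3 | p4) & (~p4 | ~p2 | ~p5 | ~p3)   [distribute | over &]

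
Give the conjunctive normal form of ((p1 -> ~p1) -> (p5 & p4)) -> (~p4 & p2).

((p1 -> ~p1) -> (p5 & p4)) -> (~p4 & p2)
⇔ ~((p1 -> ~p1) -> (p5 & p4)) | (~p4 & p2)   — eliminate ->
⇔ ~(~(p1 -> ~p1) | (p5 & p4)) | (~p4 & p2)   — eliminate ->
⇔ ~(~(~p1 | ~p1) | (p5 & p4)) | (~p4 & p2)   — eliminate ->
⇔ (~~(~p1 | ~p1) & ~(p5 & p4)) | (~p4 & p2)   — De Morgan
⇔ ((~p1 | ~p1) & ~(p5 & p4)) | (~p4 & p2)   — double negation
⇔ ((~p1 | ~p1) & (~p5 | ~p4)) | (~p4 & p2)   — De Morgan
⇔ (~p1 | ~p1 | ~p4) & (~p1 | ~p1 | p2) & (~p5 | ~p4 | ~p4) & (~p5 | ~p4 | p2)   — distribute | over &
⇔ (~p1 | ~p4) & (~p1 | p2) & (~p5 | ~p4)   — simplify

(~p1 | ~p4) & (~p1 | p2) & (~p5 | ~p4)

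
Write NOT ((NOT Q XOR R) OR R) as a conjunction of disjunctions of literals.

NOT ((NOT Q XOR R) OR R)
= NOT (((NOT Q OR R) AND NOT (NOT Q AND R)) OR R)   [expand XOR]
= NOT ((NOT Q OR R) AND NOT (NOT Q AND R)) AND NOT R   [De Morgan]
= (NOT (NOT Q OR R) OR NOT NOT (NOT Q AND R)) AND NOT R   [De Morgan]
= ((NOT NOT Q AND NOT R) OR NOT NOT (NOT Q AND R)) AND NOT R   [De Morgan]
= ((Q AND NOT R) OR NOT NOT (NOT Q AND R)) AND NOT R   [double negation]
= ((Q AND NOT R) OR (NOT Q AND R)) AND NOT R   [double negation]
= (Q OR NOT Q) AND (Q OR R) AND (NOT R OR NOT Q) AND (NOT R OR R) AND NOT R   [distribute OR over AND]
= (Q OR R) AND NOT R   [simplify]

(Q OR R) AND NOT R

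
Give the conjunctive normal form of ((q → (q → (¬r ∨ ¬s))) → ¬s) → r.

((q → (q → (¬r ∨ ¬s))) → ¬s) → r
⇔ ¬((q → (q → (¬r ∨ ¬s))) → ¬s) ∨ r   [eliminate →]
⇔ ¬(¬(q → (q → (¬r ∨ ¬s))) ∨ ¬s) ∨ r   [eliminate →]
⇔ ¬(¬(¬q ∨ (q → (¬r ∨ ¬s))) ∨ ¬s) ∨ r   [eliminate →]
⇔ ¬(¬(¬q ∨ ¬q ∨ ¬r ∨ ¬s) ∨ ¬s) ∨ r   [eliminate →]
⇔ (¬¬(¬q ∨ ¬q ∨ ¬r ∨ ¬s) ∧ ¬¬s) ∨ r   [De Morgan]
⇔ ((¬q ∨ ¬q ∨ ¬r ∨ ¬s) ∧ ¬¬s) ∨ r   [double negation]
⇔ ((¬q ∨ ¬q ∨ ¬r ∨ ¬s) ∧ s) ∨ r   [double negation]
⇔ (¬q ∨ ¬q ∨ ¬r ∨ ¬s ∨ r) ∧ (s ∨ r)   [distribute ∨ over ∧]
⇔ s ∨ r   [simplify]

s ∨ r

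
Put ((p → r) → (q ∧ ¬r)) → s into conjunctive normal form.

(¬p ∨ r ∨ s) ∧ (¬q ∨ r ∨ s)

((p → r) → (q ∧ ¬r)) → s
≡ ¬((p → r) → (q ∧ ¬r)) ∨ s   — eliminate →
≡ ¬(¬(p → r) ∨ (q ∧ ¬r)) ∨ s   — eliminate →
≡ ¬(¬(¬p ∨ r) ∨ (q ∧ ¬r)) ∨ s   — eliminate →
≡ (¬¬(¬p ∨ r) ∧ ¬(q ∧ ¬r)) ∨ s   — De Morgan
≡ ((¬p ∨ r) ∧ ¬(q ∧ ¬r)) ∨ s   — double negation
≡ ((¬p ∨ r) ∧ (¬q ∨ ¬¬r)) ∨ s   — De Morgan
≡ ((¬p ∨ r) ∧ (¬q ∨ r)) ∨ s   — double negation
≡ (¬p ∨ r ∨ s) ∧ (¬q ∨ r ∨ s)   — distribute ∨ over ∧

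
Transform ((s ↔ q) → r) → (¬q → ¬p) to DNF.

(¬s ∧ ¬q ∧ ¬r) ∨ q ∨ ¬p

((s ↔ q) → r) → (¬q → ¬p)
≡ ¬((s ↔ q) → r) ∨ (¬q → ¬p)   [eliminate →]
≡ ¬(¬(s ↔ q) ∨ r) ∨ (¬q → ¬p)   [eliminate →]
≡ ¬(¬((s → q) ∧ (q → s)) ∨ r) ∨ (¬q → ¬p)   [eliminate ↔]
≡ ¬(¬((¬s ∨ q) ∧ (q → s)) ∨ r) ∨ (¬q → ¬p)   [eliminate →]
≡ ¬(¬((¬s ∨ q) ∧ (¬q ∨ s)) ∨ r) ∨ (¬q → ¬p)   [eliminate →]
≡ ¬(¬((¬s ∨ q) ∧ (¬q ∨ s)) ∨ r) ∨ ¬¬q ∨ ¬p   [eliminate →]
≡ (¬¬((¬s ∨ q) ∧ (¬q ∨ s)) ∧ ¬r) ∨ ¬¬q ∨ ¬p   [De Morgan]
≡ ((¬s ∨ q) ∧ (¬q ∨ s) ∧ ¬r) ∨ ¬¬q ∨ ¬p   [double negation]
≡ ((¬s ∨ q) ∧ (¬q ∨ s) ∧ ¬r) ∨ q ∨ ¬p   [double negation]
≡ (¬s ∧ ¬q ∧ ¬r) ∨ (¬s ∧ s ∧ ¬r) ∨ (q ∧ ¬q ∧ ¬r) ∨ (q ∧ s ∧ ¬r) ∨ q ∨ ¬p   [distribute ∧ over ∨]
≡ (¬s ∧ ¬q ∧ ¬r) ∨ q ∨ ¬p   [simplify]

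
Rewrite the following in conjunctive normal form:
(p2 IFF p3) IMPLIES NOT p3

NOT p3 OR NOT p2

(p2 IFF p3) IMPLIES NOT p3
≡ NOT (p2 IFF p3) OR NOT p3   — eliminate IMPLIES
≡ NOT ((p2 IMPLIES p3) AND (p3 IMPLIES p2)) OR NOT p3   — eliminate IFF
≡ NOT ((NOT p2 OR p3) AND (p3 IMPLIES p2)) OR NOT p3   — eliminate IMPLIES
≡ NOT ((NOT p2 OR p3) AND (NOT p3 OR p2)) OR NOT p3   — eliminate IMPLIES
≡ NOT (NOT p2 OR p3) OR NOT (NOT p3 OR p2) OR NOT p3   — De Morgan
≡ (NOT NOT p2 AND NOT p3) OR NOT (NOT p3 OR p2) OR NOT p3   — De Morgan
≡ (p2 AND NOT p3) OR NOT (NOT p3 OR p2) OR NOT p3   — double negation
≡ (p2 AND NOT p3) OR (NOT NOT p3 AND NOT p2) OR NOT p3   — De Morgan
≡ (p2 AND NOT p3) OR (p3 AND NOT p2) OR NOT p3   — double negation
≡ (p2 OR p3 OR NOT p3) AND (p2 OR NOT p2 OR NOT p3) AND (NOT p3 OR p3 OR NOT p3) AND (NOT p3 OR NOT p2 OR NOT p3)   — distribute OR over AND
≡ NOT p3 OR NOT p2   — simplify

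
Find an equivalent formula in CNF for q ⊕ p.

(q ∨ p) ∧ (¬q ∨ ¬p)

q ⊕ p
≡ (q ∨ p) ∧ ¬(q ∧ p)
≡ (q ∨ p) ∧ (¬q ∨ ¬p)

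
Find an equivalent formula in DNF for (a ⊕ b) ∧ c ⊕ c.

(a ⊕ b) ∧ c ⊕ c
= (a ⊕ b) ∧ c ∧ ¬c ∨ ¬((a ⊕ b) ∧ c) ∧ c   — expand ⊕
= (a ∧ ¬b ∨ ¬a ∧ b) ∧ c ∧ ¬c ∨ ¬((a ⊕ b) ∧ c) ∧ c   — expand ⊕
= (a ∧ ¬b ∨ ¬a ∧ b) ∧ c ∧ ¬c ∨ ¬((a ∧ ¬b ∨ ¬a ∧ b) ∧ c) ∧ c   — expand ⊕
= (a ∧ ¬b ∨ ¬a ∧ b) ∧ c ∧ ¬c ∨ (¬(a ∧ ¬b ∨ ¬a ∧ b) ∨ ¬c) ∧ c   — De Morgan
= (a ∧ ¬b ∨ ¬a ∧ b) ∧ c ∧ ¬c ∨ (¬(a ∧ ¬b) ∧ ¬(¬a ∧ b) ∨ ¬c) ∧ c   — De Morgan
= (a ∧ ¬b ∨ ¬a ∧ b) ∧ c ∧ ¬c ∨ ((¬a ∨ ¬¬b) ∧ ¬(¬a ∧ b) ∨ ¬c) ∧ c   — De Morgan
= (a ∧ ¬b ∨ ¬a ∧ b) ∧ c ∧ ¬c ∨ ((¬a ∨ b) ∧ ¬(¬a ∧ b) ∨ ¬c) ∧ c   — double negation
= (a ∧ ¬b ∨ ¬a ∧ b) ∧ c ∧ ¬c ∨ ((¬a ∨ b) ∧ (¬¬a ∨ ¬b) ∨ ¬c) ∧ c   — De Morgan
= (a ∧ ¬b ∨ ¬a ∧ b) ∧ c ∧ ¬c ∨ ((¬a ∨ b) ∧ (a ∨ ¬b) ∨ ¬c) ∧ c   — double negation
= a ∧ ¬b ∧ c ∧ ¬c ∨ ¬a ∧ b ∧ c ∧ ¬c ∨ ¬a ∧ a ∧ c ∨ ¬a ∧ ¬b ∧ c ∨ b ∧ a ∧ c ∨ b ∧ ¬b ∧ c ∨ ¬c ∧ c   — distribute ∧ over ∨
= ¬a ∧ ¬b ∧ c ∨ b ∧ a ∧ c   — simplify

¬a ∧ ¬b ∧ c ∨ b ∧ a ∧ c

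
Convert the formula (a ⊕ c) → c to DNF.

(a ⊕ c) → c
≡ ¬(a ⊕ c) ∨ c   (eliminate →)
≡ ¬((a ∧ ¬c) ∨ (¬a ∧ c)) ∨ c   (expand ⊕)
≡ (¬(a ∧ ¬c) ∧ ¬(¬a ∧ c)) ∨ c   (De Morgan)
≡ ((¬a ∨ ¬¬c) ∧ ¬(¬a ∧ c)) ∨ c   (De Morgan)
≡ ((¬a ∨ c) ∧ ¬(¬a ∧ c)) ∨ c   (double negation)
≡ ((¬a ∨ c) ∧ (¬¬a ∨ ¬c)) ∨ c   (De Morgan)
≡ ((¬a ∨ c) ∧ (a ∨ ¬c)) ∨ c   (double negation)
≡ (¬a ∧ a) ∨ (¬a ∧ ¬c) ∨ (c ∧ a) ∨ (c ∧ ¬c) ∨ c   (distribute ∧ over ∨)
≡ (¬a ∧ ¬c) ∨ c   (simplify)

(¬a ∧ ¬c) ∨ c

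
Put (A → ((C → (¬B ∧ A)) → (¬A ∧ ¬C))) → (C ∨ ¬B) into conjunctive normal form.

(A → ((C → (¬B ∧ A)) → (¬A ∧ ¬C))) → (C ∨ ¬B)
≡ ¬(A → ((C → (¬B ∧ A)) → (¬A ∧ ¬C))) ∨ C ∨ ¬B   — eliminate →
≡ ¬(¬A ∨ ((C → (¬B ∧ A)) → (¬A ∧ ¬C))) ∨ C ∨ ¬B   — eliminate →
≡ ¬(¬A ∨ ¬(C → (¬B ∧ A)) ∨ (¬A ∧ ¬C)) ∨ C ∨ ¬B   — eliminate →
≡ ¬(¬A ∨ ¬(¬C ∨ (¬B ∧ A)) ∨ (¬A ∧ ¬C)) ∨ C ∨ ¬B   — eliminate →
≡ (¬¬A ∧ ¬¬(¬C ∨ (¬B ∧ A)) ∧ ¬(¬A ∧ ¬C)) ∨ C ∨ ¬B   — De Morgan
≡ (A ∧ ¬¬(¬C ∨ (¬B ∧ A)) ∧ ¬(¬A ∧ ¬C)) ∨ C ∨ ¬B   — double negation
≡ (A ∧ (¬C ∨ (¬B ∧ A)) ∧ ¬(¬A ∧ ¬C)) ∨ C ∨ ¬B   — double negation
≡ (A ∧ (¬C ∨ (¬B ∧ A)) ∧ (¬¬A ∨ ¬¬C)) ∨ C ∨ ¬B   — De Morgan
≡ (A ∧ (¬C ∨ (¬B ∧ A)) ∧ (A ∨ ¬¬C)) ∨ C ∨ ¬B   — double negation
≡ (A ∧ (¬C ∨ (¬B ∧ A)) ∧ (A ∨ C)) ∨ C ∨ ¬B   — double negation
≡ (A ∨ C ∨ ¬B) ∧ (¬C ∨ ¬B ∨ C ∨ ¬B) ∧ (¬C ∨ A ∨ C ∨ ¬B) ∧ (A ∨ C ∨ C ∨ ¬B)   — distribute ∨ over ∧
≡ A ∨ C ∨ ¬B   — simplify

A ∨ C ∨ ¬B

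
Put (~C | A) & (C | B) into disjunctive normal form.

(~C & B) | (A & C) | (A & B)

(~C | A) & (C | B)
≡ (~C & C) | (~C & B) | (A & C) | (A & B)
≡ (~C & B) | (A & C) | (A & B)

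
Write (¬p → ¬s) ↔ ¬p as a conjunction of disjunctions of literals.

(¬p → ¬s) ↔ ¬p
≡ ((¬p → ¬s) → ¬p) ∧ (¬p → (¬p → ¬s))   (eliminate ↔)
≡ (¬(¬p → ¬s) ∨ ¬p) ∧ (¬p → (¬p → ¬s))   (eliminate →)
≡ (¬(¬¬p ∨ ¬s) ∨ ¬p) ∧ (¬p → (¬p → ¬s))   (eliminate →)
≡ (¬(¬¬p ∨ ¬s) ∨ ¬p) ∧ (¬¬p ∨ (¬p → ¬s))   (eliminate →)
≡ (¬(¬¬p ∨ ¬s) ∨ ¬p) ∧ (¬¬p ∨ ¬¬p ∨ ¬s)   (eliminate →)
≡ ((¬¬¬p ∧ ¬¬s) ∨ ¬p) ∧ (¬¬p ∨ ¬¬p ∨ ¬s)   (De Morgan)
≡ ((¬p ∧ ¬¬s) ∨ ¬p) ∧ (¬¬p ∨ ¬¬p ∨ ¬s)   (double negation)
≡ ((¬p ∧ s) ∨ ¬p) ∧ (¬¬p ∨ ¬¬p ∨ ¬s)   (double negation)
≡ ((¬p ∧ s) ∨ ¬p) ∧ (p ∨ ¬¬p ∨ ¬s)   (double negation)
≡ ((¬p ∧ s) ∨ ¬p) ∧ (p ∨ p ∨ ¬s)   (double negation)
≡ (¬p ∨ ¬p) ∧ (s ∨ ¬p) ∧ (p ∨ p ∨ ¬s)   (distribute ∨ over ∧)
≡ ¬p ∧ (p ∨ ¬s)   (simplify)

¬p ∧ (p ∨ ¬s)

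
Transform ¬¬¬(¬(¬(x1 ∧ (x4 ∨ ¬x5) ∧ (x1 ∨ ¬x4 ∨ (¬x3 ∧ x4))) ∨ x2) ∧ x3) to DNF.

¬¬¬(¬(¬(x1 ∧ (x4 ∨ ¬x5) ∧ (x1 ∨ ¬x4 ∨ (¬x3 ∧ x4))) ∨ x2) ∧ x3)
⇔ ¬(¬(¬(x1 ∧ (x4 ∨ ¬x5) ∧ (x1 ∨ ¬x4 ∨ (¬x3 ∧ x4))) ∨ x2) ∧ x3)   [double negation]
⇔ ¬¬(¬(x1 ∧ (x4 ∨ ¬x5) ∧ (x1 ∨ ¬x4 ∨ (¬x3 ∧ x4))) ∨ x2) ∨ ¬x3   [De Morgan]
⇔ ¬(x1 ∧ (x4 ∨ ¬x5) ∧ (x1 ∨ ¬x4 ∨ (¬x3 ∧ x4))) ∨ x2 ∨ ¬x3   [double negation]
⇔ ¬x1 ∨ ¬(x4 ∨ ¬x5) ∨ ¬(x1 ∨ ¬x4 ∨ (¬x3 ∧ x4)) ∨ x2 ∨ ¬x3   [De Morgan]
⇔ ¬x1 ∨ (¬x4 ∧ ¬¬x5) ∨ ¬(x1 ∨ ¬x4 ∨ (¬x3 ∧ x4)) ∨ x2 ∨ ¬x3   [De Morgan]
⇔ ¬x1 ∨ (¬x4 ∧ x5) ∨ ¬(x1 ∨ ¬x4 ∨ (¬x3 ∧ x4)) ∨ x2 ∨ ¬x3   [double negation]
⇔ ¬x1 ∨ (¬x4 ∧ x5) ∨ (¬x1 ∧ ¬¬x4 ∧ ¬(¬x3 ∧ x4)) ∨ x2 ∨ ¬x3   [De Morgan]
⇔ ¬x1 ∨ (¬x4 ∧ x5) ∨ (¬x1 ∧ x4 ∧ ¬(¬x3 ∧ x4)) ∨ x2 ∨ ¬x3   [double negation]
⇔ ¬x1 ∨ (¬x4 ∧ x5) ∨ (¬x1 ∧ x4 ∧ (¬¬x3 ∨ ¬x4)) ∨ x2 ∨ ¬x3   [De Morgan]
⇔ ¬x1 ∨ (¬x4 ∧ x5) ∨ (¬x1 ∧ x4 ∧ (x3 ∨ ¬x4)) ∨ x2 ∨ ¬x3   [double negation]
⇔ ¬x1 ∨ (¬x4 ∧ x5) ∨ (¬x1 ∧ x4 ∧ x3) ∨ (¬x1 ∧ x4 ∧ ¬x4) ∨ x2 ∨ ¬x3   [distribute ∧ over ∨]
⇔ ¬x1 ∨ (¬x4 ∧ x5) ∨ x2 ∨ ¬x3   [simplify]

¬x1 ∨ (¬x4 ∧ x5) ∨ x2 ∨ ¬x3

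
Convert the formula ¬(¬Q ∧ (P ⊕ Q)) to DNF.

¬(¬Q ∧ (P ⊕ Q))
≡ ¬(¬Q ∧ ((P ∧ ¬Q) ∨ (¬P ∧ Q)))   [expand ⊕]
≡ ¬¬Q ∨ ¬((P ∧ ¬Q) ∨ (¬P ∧ Q))   [De Morgan]
≡ Q ∨ ¬((P ∧ ¬Q) ∨ (¬P ∧ Q))   [double negation]
≡ Q ∨ (¬(P ∧ ¬Q) ∧ ¬(¬P ∧ Q))   [De Morgan]
≡ Q ∨ ((¬P ∨ ¬¬Q) ∧ ¬(¬P ∧ Q))   [De Morgan]
≡ Q ∨ ((¬P ∨ Q) ∧ ¬(¬P ∧ Q))   [double negation]
≡ Q ∨ ((¬P ∨ Q) ∧ (¬¬P ∨ ¬Q))   [De Morgan]
≡ Q ∨ ((¬P ∨ Q) ∧ (P ∨ ¬Q))   [double negation]
≡ Q ∨ (¬P ∧ P) ∨ (¬P ∧ ¬Q) ∨ (Q ∧ P) ∨ (Q ∧ ¬Q)   [distribute ∧ over ∨]
≡ Q ∨ (¬P ∧ ¬Q)   [simplify]

Q ∨ (¬P ∧ ¬Q)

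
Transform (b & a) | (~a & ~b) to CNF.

(b | ~a) & (a | ~b)

(b & a) | (~a & ~b)
≡ (b | ~a) & (b | ~b) & (a | ~a) & (a | ~b)
≡ (b | ~a) & (a | ~b)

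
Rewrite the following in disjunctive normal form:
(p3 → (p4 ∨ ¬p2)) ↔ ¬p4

(p3 → (p4 ∨ ¬p2)) ↔ ¬p4
≡ ((p3 → (p4 ∨ ¬p2)) → ¬p4) ∧ (¬p4 → (p3 → (p4 ∨ ¬p2)))   (eliminate ↔)
≡ (¬(p3 → (p4 ∨ ¬p2)) ∨ ¬p4) ∧ (¬p4 → (p3 → (p4 ∨ ¬p2)))   (eliminate →)
≡ (¬(¬p3 ∨ p4 ∨ ¬p2) ∨ ¬p4) ∧ (¬p4 → (p3 → (p4 ∨ ¬p2)))   (eliminate →)
≡ (¬(¬p3 ∨ p4 ∨ ¬p2) ∨ ¬p4) ∧ (¬¬p4 ∨ (p3 → (p4 ∨ ¬p2)))   (eliminate →)
≡ (¬(¬p3 ∨ p4 ∨ ¬p2) ∨ ¬p4) ∧ (¬¬p4 ∨ ¬p3 ∨ p4 ∨ ¬p2)   (eliminate →)
≡ ((¬¬p3 ∧ ¬p4 ∧ ¬¬p2) ∨ ¬p4) ∧ (¬¬p4 ∨ ¬p3 ∨ p4 ∨ ¬p2)   (De Morgan)
≡ ((p3 ∧ ¬p4 ∧ ¬¬p2) ∨ ¬p4) ∧ (¬¬p4 ∨ ¬p3 ∨ p4 ∨ ¬p2)   (double negation)
≡ ((p3 ∧ ¬p4 ∧ p2) ∨ ¬p4) ∧ (¬¬p4 ∨ ¬p3 ∨ p4 ∨ ¬p2)   (double negation)
≡ ((p3 ∧ ¬p4 ∧ p2) ∨ ¬p4) ∧ (p4 ∨ ¬p3 ∨ p4 ∨ ¬p2)   (double negation)
≡ (p3 ∧ ¬p4 ∧ p2 ∧ p4) ∨ (p3 ∧ ¬p4 ∧ p2 ∧ ¬p3) ∨ (p3 ∧ ¬p4 ∧ p2 ∧ p4) ∨ (p3 ∧ ¬p4 ∧ p2 ∧ ¬p2) ∨ (¬p4 ∧ p4) ∨ (¬p4 ∧ ¬p3) ∨ (¬p4 ∧ p4) ∨ (¬p4 ∧ ¬p2)   (distribute ∧ over ∨)
≡ (¬p4 ∧ ¬p3) ∨ (¬p4 ∧ ¬p2)   (simplify)

(¬p4 ∧ ¬p3) ∨ (¬p4 ∧ ¬p2)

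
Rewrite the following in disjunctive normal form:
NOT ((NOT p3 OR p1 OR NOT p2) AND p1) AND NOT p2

NOT p1 AND NOT p2

NOT ((NOT p3 OR p1 OR NOT p2) AND p1) AND NOT p2
= (NOT (NOT p3 OR p1 OR NOT p2) OR NOT p1) AND NOT p2   (De Morgan)
= ((NOT NOT p3 AND NOT p1 AND NOT NOT p2) OR NOT p1) AND NOT p2   (De Morgan)
= ((p3 AND NOT p1 AND NOT NOT p2) OR NOT p1) AND NOT p2   (double negation)
= ((p3 AND NOT p1 AND p2) OR NOT p1) AND NOT p2   (double negation)
= (p3 AND NOT p1 AND p2 AND NOT p2) OR (NOT p1 AND NOT p2)   (distribute AND over OR)
= NOT p1 AND NOT p2   (simplify)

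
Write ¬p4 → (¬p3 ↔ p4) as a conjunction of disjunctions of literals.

p4 ∨ p3

¬p4 → (¬p3 ↔ p4)
≡ ¬¬p4 ∨ (¬p3 ↔ p4)   [eliminate →]
≡ ¬¬p4 ∨ ((¬p3 → p4) ∧ (p4 → ¬p3))   [eliminate ↔]
≡ ¬¬p4 ∨ ((¬¬p3 ∨ p4) ∧ (p4 → ¬p3))   [eliminate →]
≡ ¬¬p4 ∨ ((¬¬p3 ∨ p4) ∧ (¬p4 ∨ ¬p3))   [eliminate →]
≡ p4 ∨ ((¬¬p3 ∨ p4) ∧ (¬p4 ∨ ¬p3))   [double negation]
≡ p4 ∨ ((p3 ∨ p4) ∧ (¬p4 ∨ ¬p3))   [double negation]
≡ (p4 ∨ p3 ∨ p4) ∧ (p4 ∨ ¬p4 ∨ ¬p3)   [distribute ∨ over ∧]
≡ p4 ∨ p3   [simplify]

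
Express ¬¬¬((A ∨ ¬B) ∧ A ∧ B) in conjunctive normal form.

¬A ∨ ¬B

¬¬¬((A ∨ ¬B) ∧ A ∧ B)
≡ ¬((A ∨ ¬B) ∧ A ∧ B)   [double negation]
≡ ¬(A ∨ ¬B) ∨ ¬A ∨ ¬B   [De Morgan]
≡ (¬A ∧ ¬¬B) ∨ ¬A ∨ ¬B   [De Morgan]
≡ (¬A ∧ B) ∨ ¬A ∨ ¬B   [double negation]
≡ (¬A ∨ ¬A ∨ ¬B) ∧ (B ∨ ¬A ∨ ¬B)   [distribute ∨ over ∧]
≡ ¬A ∨ ¬B   [simplify]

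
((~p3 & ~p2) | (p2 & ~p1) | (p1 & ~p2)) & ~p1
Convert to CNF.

(~p3 | p2 | p1) & ~p1

((~p3 & ~p2) | (p2 & ~p1) | (p1 & ~p2)) & ~p1
≡ (~p3 | p2 | p1) & (~p3 | p2 | ~p2) & (~p3 | ~p1 | p1) & (~p3 | ~p1 | ~p2) & (~p2 | p2 | p1) & (~p2 | p2 | ~p2) & (~p2 | ~p1 | p1) & (~p2 | ~p1 | ~p2) & ~p1
≡ (~p3 | p2 | p1) & ~p1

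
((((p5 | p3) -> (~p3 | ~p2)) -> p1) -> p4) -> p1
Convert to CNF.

((((p5 | p3) -> (~p3 | ~p2)) -> p1) -> p4) -> p1
≡ ~((((p5 | p3) -> (~p3 | ~p2)) -> p1) -> p4) | p1   [eliminate ->]
≡ ~(~(((p5 | p3) -> (~p3 | ~p2)) -> p1) | p4) | p1   [eliminate ->]
≡ ~(~(~((p5 | p3) -> (~p3 | ~p2)) | p1) | p4) | p1   [eliminate ->]
≡ ~(~(~(~(p5 | p3) | ~p3 | ~p2) | p1) | p4) | p1   [eliminate ->]
≡ (~~(~(~(p5 | p3) | ~p3 | ~p2) | p1) & ~p4) | p1   [De Morgan]
≡ ((~(~(p5 | p3) | ~p3 | ~p2) | p1) & ~p4) | p1   [double negation]
≡ (((~~(p5 | p3) & ~~p3 & ~~p2) | p1) & ~p4) | p1   [De Morgan]
≡ ((((p5 | p3) & ~~p3 & ~~p2) | p1) & ~p4) | p1   [double negation]
≡ ((((p5 | p3) & p3 & ~~p2) | p1) & ~p4) | p1   [double negation]
≡ ((((p5 | p3) & p3 & p2) | p1) & ~p4) | p1   [double negation]
≡ (p5 | p3 | p1 | p1) & (p3 | p1 | p1) & (p2 | p1 | p1) & (~p4 | p1)   [distribute | over &]
≡ (p3 | p1) & (p2 | p1) & (~p4 | p1)   [simplify]

(p3 | p1) & (p2 | p1) & (~p4 | p1)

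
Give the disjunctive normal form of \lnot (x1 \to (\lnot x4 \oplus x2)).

(x1 \land x4 \land \lnot x2) \lor (x1 \land x2 \land \lnot x4)

\lnot (x1 \to (\lnot x4 \oplus x2))
≡ \lnot (\lnot x1 \lor (\lnot x4 \oplus x2))
≡ \lnot (\lnot x1 \lor (\lnot x4 \land \lnot x2) \lor (\lnot \lnot x4 \land x2))
≡ \lnot \lnot x1 \land \lnot (\lnot x4 \land \lnot x2) \land \lnot (\lnot \lnot x4 \land x2)
≡ x1 \land \lnot (\lnot x4 \land \lnot x2) \land \lnot (\lnot \lnot x4 \land x2)
≡ x1 \land (\lnot \lnot x4 \lor \lnot \lnot x2) \land \lnot (\lnot \lnot x4 \land x2)
≡ x1 \land (x4 \lor \lnot \lnot x2) \land \lnot (\lnot \lnot x4 \land x2)
≡ x1 \land (x4 \lor x2) \land \lnot (\lnot \lnot x4 \land x2)
≡ x1 \land (x4 \lor x2) \land (\lnot \lnot \lnot x4 \lor \lnot x2)
≡ x1 \land (x4 \lor x2) \land (\lnot x4 \lor \lnot x2)
≡ (x1 \land x4 \land \lnot x4) \lor (x1 \land x4 \land \lnot x2) \lor (x1 \land x2 \land \lnot x4) \lor (x1 \land x2 \land \lnot x2)
≡ (x1 \land x4 \land \lnot x2) \lor (x1 \land x2 \land \lnot x4)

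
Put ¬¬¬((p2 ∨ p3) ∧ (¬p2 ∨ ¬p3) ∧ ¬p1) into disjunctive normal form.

(¬p2 ∧ ¬p3) ∨ (p2 ∧ p3) ∨ p1

¬¬¬((p2 ∨ p3) ∧ (¬p2 ∨ ¬p3) ∧ ¬p1)
= ¬((p2 ∨ p3) ∧ (¬p2 ∨ ¬p3) ∧ ¬p1)   [double negation]
= ¬(p2 ∨ p3) ∨ ¬(¬p2 ∨ ¬p3) ∨ ¬¬p1   [De Morgan]
= (¬p2 ∧ ¬p3) ∨ ¬(¬p2 ∨ ¬p3) ∨ ¬¬p1   [De Morgan]
= (¬p2 ∧ ¬p3) ∨ (¬¬p2 ∧ ¬¬p3) ∨ ¬¬p1   [De Morgan]
= (¬p2 ∧ ¬p3) ∨ (p2 ∧ ¬¬p3) ∨ ¬¬p1   [double negation]
= (¬p2 ∧ ¬p3) ∨ (p2 ∧ p3) ∨ ¬¬p1   [double negation]
= (¬p2 ∧ ¬p3) ∨ (p2 ∧ p3) ∨ p1   [double negation]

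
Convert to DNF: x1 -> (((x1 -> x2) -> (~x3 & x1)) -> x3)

~x1 | x3

x1 -> (((x1 -> x2) -> (~x3 & x1)) -> x3)
≡ ~x1 | (((x1 -> x2) -> (~x3 & x1)) -> x3)   (eliminate ->)
≡ ~x1 | ~((x1 -> x2) -> (~x3 & x1)) | x3   (eliminate ->)
≡ ~x1 | ~(~(x1 -> x2) | (~x3 & x1)) | x3   (eliminate ->)
≡ ~x1 | ~(~(~x1 | x2) | (~x3 & x1)) | x3   (eliminate ->)
≡ ~x1 | (~~(~x1 | x2) & ~(~x3 & x1)) | x3   (De Morgan)
≡ ~x1 | ((~x1 | x2) & ~(~x3 & x1)) | x3   (double negation)
≡ ~x1 | ((~x1 | x2) & (~~x3 | ~x1)) | x3   (De Morgan)
≡ ~x1 | ((~x1 | x2) & (x3 | ~x1)) | x3   (double negation)
≡ ~x1 | (~x1 & x3) | (~x1 & ~x1) | (x2 & x3) | (x2 & ~x1) | x3   (distribute & over |)
≡ ~x1 | x3   (simplify)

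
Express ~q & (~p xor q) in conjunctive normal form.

~q & (~p | q)

~q & (~p xor q)
= ~q & (~p | q) & ~(~p & q)   [expand xor]
= ~q & (~p | q) & (~~p | ~q)   [De Morgan]
= ~q & (~p | q) & (p | ~q)   [double negation]
= ~q & (~p | q)   [simplify]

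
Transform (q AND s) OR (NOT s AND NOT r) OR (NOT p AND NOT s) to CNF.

(q OR NOT s) AND (q OR NOT r OR NOT p) AND (s OR NOT r OR NOT p)

(q AND s) OR (NOT s AND NOT r) OR (NOT p AND NOT s)
≡ (q OR NOT s OR NOT p) AND (q OR NOT s OR NOT s) AND (q OR NOT r OR NOT p) AND (q OR NOT r OR NOT s) AND (s OR NOT s OR NOT p) AND (s OR NOT s OR NOT s) AND (s OR NOT r OR NOT p) AND (s OR NOT r OR NOT s)   [distribute OR over AND]
≡ (q OR NOT s) AND (q OR NOT r OR NOT p) AND (s OR NOT r OR NOT p)   [simplify]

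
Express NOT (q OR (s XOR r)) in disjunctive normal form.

NOT (q OR (s XOR r))
≡ NOT (q OR (s AND NOT r) OR (NOT s AND r))   [expand XOR]
≡ NOT q AND NOT (s AND NOT r) AND NOT (NOT s AND r)   [De Morgan]
≡ NOT q AND (NOT s OR NOT NOT r) AND NOT (NOT s AND r)   [De Morgan]
≡ NOT q AND (NOT s OR r) AND NOT (NOT s AND r)   [double negation]
≡ NOT q AND (NOT s OR r) AND (NOT NOT s OR NOT r)   [De Morgan]
≡ NOT q AND (NOT s OR r) AND (s OR NOT r)   [double negation]
≡ (NOT q AND NOT s AND s) OR (NOT q AND NOT s AND NOT r) OR (NOT q AND r AND s) OR (NOT q AND r AND NOT r)   [distribute AND over OR]
≡ (NOT q AND NOT s AND NOT r) OR (NOT q AND r AND s)   [simplify]

(NOT q AND NOT s AND NOT r) OR (NOT q AND r AND s)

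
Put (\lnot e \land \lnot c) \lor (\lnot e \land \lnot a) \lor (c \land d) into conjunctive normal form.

(\lnot e \land \lnot c) \lor (\lnot e \land \lnot a) \lor (c \land d)
≡ (\lnot e \lor \lnot e \lor c) \land (\lnot e \lor \lnot e \lor d) \land (\lnot e \lor \lnot a \lor c) \land (\lnot e \lor \lnot a \lor d) \land (\lnot c \lor \lnot e \lor c) \land (\lnot c \lor \lnot e \lor d) \land (\lnot c \lor \lnot a \lor c) \land (\lnot c \lor \lnot a \lor d)   — distribute \lor over \land
≡ (\lnot e \lor c) \land (\lnot e \lor d) \land (\lnot c \lor \lnot a \lor d)   — simplify

(\lnot e \lor c) \land (\lnot e \lor d) \land (\lnot c \lor \lnot a \lor d)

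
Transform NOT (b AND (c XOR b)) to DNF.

NOT (b AND (c XOR b))
⇔ NOT (b AND ((c AND NOT b) OR (NOT c AND b)))   — expand XOR
⇔ NOT b OR NOT ((c AND NOT b) OR (NOT c AND b))   — De Morgan
⇔ NOT b OR (NOT (c AND NOT b) AND NOT (NOT c AND b))   — De Morgan
⇔ NOT b OR ((NOT c OR NOT NOT b) AND NOT (NOT c AND b))   — De Morgan
⇔ NOT b OR ((NOT c OR b) AND NOT (NOT c AND b))   — double negation
⇔ NOT b OR ((NOT c OR b) AND (NOT NOT c OR NOT b))   — De Morgan
⇔ NOT b OR ((NOT c OR b) AND (c OR NOT b))   — double negation
⇔ NOT b OR (NOT c AND c) OR (NOT c AND NOT b) OR (b AND c) OR (b AND NOT b)   — distribute AND over OR
⇔ NOT b OR (b AND c)   — simplify

NOT b OR (b AND c)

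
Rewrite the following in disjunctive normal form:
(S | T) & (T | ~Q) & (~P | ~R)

(S | T) & (T | ~Q) & (~P | ~R)
⇔ (S & T & ~P) | (S & T & ~R) | (S & ~Q & ~P) | (S & ~Q & ~R) | (T & T & ~P) | (T & T & ~R) | (T & ~Q & ~P) | (T & ~Q & ~R)
⇔ (S & ~Q & ~P) | (S & ~Q & ~R) | (T & ~P) | (T & ~R)

(S & ~Q & ~P) | (S & ~Q & ~R) | (T & ~P) | (T & ~R)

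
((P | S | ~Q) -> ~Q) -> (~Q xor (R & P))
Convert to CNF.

((P | S | ~Q) -> ~Q) -> (~Q xor (R & P))
⇔ ~((P | S | ~Q) -> ~Q) | (~Q xor (R & P))   [eliminate ->]
⇔ ~(~(P | S | ~Q) | ~Q) | (~Q xor (R & P))   [eliminate ->]
⇔ ~(~(P | S | ~Q) | ~Q) | ((~Q | (R & P)) & ~(~Q & R & P))   [expand xor]
⇔ (~~(P | S | ~Q) & ~~Q) | ((~Q | (R & P)) & ~(~Q & R & P))   [De Morgan]
⇔ ((P | S | ~Q) & ~~Q) | ((~Q | (R & P)) & ~(~Q & R & P))   [double negation]
⇔ ((P | S | ~Q) & Q) | ((~Q | (R & P)) & ~(~Q & R & P))   [double negation]
⇔ ((P | S | ~Q) & Q) | ((~Q | (R & P)) & (~~Q | ~R | ~P))   [De Morgan]
⇔ ((P | S | ~Q) & Q) | ((~Q | (R & P)) & (Q | ~R | ~P))   [double negation]
⇔ (P | S | ~Q | ~Q | R) & (P | S | ~Q | ~Q | P) & (P | S | ~Q | Q | ~R | ~P) & (Q | ~Q | R) & (Q | ~Q | P) & (Q | Q | ~R | ~P)   [distribute | over &]
⇔ (P | S | ~Q) & (Q | ~R | ~P)   [simplify]

(P | S | ~Q) & (Q | ~R | ~P)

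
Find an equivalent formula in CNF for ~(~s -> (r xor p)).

~(~s -> (r xor p))
≡ ~(~~s | (r xor p))   [eliminate ->]
≡ ~(~~s | ((r | p) & ~(r & p)))   [expand xor]
≡ ~~~s & ~((r | p) & ~(r & p))   [De Morgan]
≡ ~s & ~((r | p) & ~(r & p))   [double negation]
≡ ~s & (~(r | p) | ~~(r & p))   [De Morgan]
≡ ~s & ((~r & ~p) | ~~(r & p))   [De Morgan]
≡ ~s & ((~r & ~p) | (r & p))   [double negation]
≡ ~s & (~r | r) & (~r | p) & (~p | r) & (~p | p)   [distribute | over &]
≡ ~s & (~r | p) & (~p | r)   [simplify]

~s & (~r | p) & (~p | r)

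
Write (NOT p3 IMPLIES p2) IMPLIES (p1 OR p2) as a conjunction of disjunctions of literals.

NOT p3 OR p1 OR p2

(NOT p3 IMPLIES p2) IMPLIES (p1 OR p2)
= NOT (NOT p3 IMPLIES p2) OR p1 OR p2   [eliminate IMPLIES]
= NOT (NOT NOT p3 OR p2) OR p1 OR p2   [eliminate IMPLIES]
= (NOT NOT NOT p3 AND NOT p2) OR p1 OR p2   [De Morgan]
= (NOT p3 AND NOT p2) OR p1 OR p2   [double negation]
= (NOT p3 OR p1 OR p2) AND (NOT p2 OR p1 OR p2)   [distribute OR over AND]
= NOT p3 OR p1 OR p2   [simplify]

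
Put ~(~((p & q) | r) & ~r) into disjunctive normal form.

~(~((p & q) | r) & ~r)
= ~~((p & q) | r) | ~~r   (De Morgan)
= (p & q) | r | ~~r   (double negation)
= (p & q) | r | r   (double negation)
= (p & q) | r   (simplify)

(p & q) | r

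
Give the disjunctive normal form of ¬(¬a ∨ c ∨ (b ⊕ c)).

¬(¬a ∨ c ∨ (b ⊕ c))
= ¬(¬a ∨ c ∨ (b ∧ ¬c) ∨ (¬b ∧ c))
= ¬¬a ∧ ¬c ∧ ¬(b ∧ ¬c) ∧ ¬(¬b ∧ c)
= a ∧ ¬c ∧ ¬(b ∧ ¬c) ∧ ¬(¬b ∧ c)
= a ∧ ¬c ∧ (¬b ∨ ¬¬c) ∧ ¬(¬b ∧ c)
= a ∧ ¬c ∧ (¬b ∨ c) ∧ ¬(¬b ∧ c)
= a ∧ ¬c ∧ (¬b ∨ c) ∧ (¬¬b ∨ ¬c)
= a ∧ ¬c ∧ (¬b ∨ c) ∧ (b ∨ ¬c)
= (a ∧ ¬c ∧ ¬b ∧ b) ∨ (a ∧ ¬c ∧ ¬b ∧ ¬c) ∨ (a ∧ ¬c ∧ c ∧ b) ∨ (a ∧ ¬c ∧ c ∧ ¬c)
= a ∧ ¬c ∧ ¬b

a ∧ ¬c ∧ ¬b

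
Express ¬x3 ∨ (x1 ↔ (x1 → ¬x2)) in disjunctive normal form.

¬x3 ∨ (x1 ↔ (x1 → ¬x2))
≡ ¬x3 ∨ ((x1 → (x1 → ¬x2)) ∧ ((x1 → ¬x2) → x1))   [eliminate ↔]
≡ ¬x3 ∨ ((¬x1 ∨ (x1 → ¬x2)) ∧ ((x1 → ¬x2) → x1))   [eliminate →]
≡ ¬x3 ∨ ((¬x1 ∨ ¬x1 ∨ ¬x2) ∧ ((x1 → ¬x2) → x1))   [eliminate →]
≡ ¬x3 ∨ ((¬x1 ∨ ¬x1 ∨ ¬x2) ∧ (¬(x1 → ¬x2) ∨ x1))   [eliminate →]
≡ ¬x3 ∨ ((¬x1 ∨ ¬x1 ∨ ¬x2) ∧ (¬(¬x1 ∨ ¬x2) ∨ x1))   [eliminate →]
≡ ¬x3 ∨ ((¬x1 ∨ ¬x1 ∨ ¬x2) ∧ ((¬¬x1 ∧ ¬¬x2) ∨ x1))   [De Morgan]
≡ ¬x3 ∨ ((¬x1 ∨ ¬x1 ∨ ¬x2) ∧ ((x1 ∧ ¬¬x2) ∨ x1))   [double negation]
≡ ¬x3 ∨ ((¬x1 ∨ ¬x1 ∨ ¬x2) ∧ ((x1 ∧ x2) ∨ x1))   [double negation]
≡ ¬x3 ∨ (¬x1 ∧ x1 ∧ x2) ∨ (¬x1 ∧ x1) ∨ (¬x1 ∧ x1 ∧ x2) ∨ (¬x1 ∧ x1) ∨ (¬x2 ∧ x1 ∧ x2) ∨ (¬x2 ∧ x1)   [distribute ∧ over ∨]
≡ ¬x3 ∨ (¬x2 ∧ x1)   [simplify]

¬x3 ∨ (¬x2 ∧ x1)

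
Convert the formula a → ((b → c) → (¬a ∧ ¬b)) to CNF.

(¬a ∨ b) ∧ (¬a ∨ ¬c)

a → ((b → c) → (¬a ∧ ¬b))
⇔ ¬a ∨ ((b → c) → (¬a ∧ ¬b))   [eliminate →]
⇔ ¬a ∨ ¬(b → c) ∨ (¬a ∧ ¬b)   [eliminate →]
⇔ ¬a ∨ ¬(¬b ∨ c) ∨ (¬a ∧ ¬b)   [eliminate →]
⇔ ¬a ∨ (¬¬b ∧ ¬c) ∨ (¬a ∧ ¬b)   [De Morgan]
⇔ ¬a ∨ (b ∧ ¬c) ∨ (¬a ∧ ¬b)   [double negation]
⇔ (¬a ∨ b ∨ ¬a) ∧ (¬a ∨ b ∨ ¬b) ∧ (¬a ∨ ¬c ∨ ¬a) ∧ (¬a ∨ ¬c ∨ ¬b)   [distribute ∨ over ∧]
⇔ (¬a ∨ b) ∧ (¬a ∨ ¬c)   [simplify]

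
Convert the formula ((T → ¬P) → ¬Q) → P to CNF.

Q ∨ P

((T → ¬P) → ¬Q) → P
≡ ¬((T → ¬P) → ¬Q) ∨ P   (eliminate →)
≡ ¬(¬(T → ¬P) ∨ ¬Q) ∨ P   (eliminate →)
≡ ¬(¬(¬T ∨ ¬P) ∨ ¬Q) ∨ P   (eliminate →)
≡ (¬¬(¬T ∨ ¬P) ∧ ¬¬Q) ∨ P   (De Morgan)
≡ ((¬T ∨ ¬P) ∧ ¬¬Q) ∨ P   (double negation)
≡ ((¬T ∨ ¬P) ∧ Q) ∨ P   (double negation)
≡ (¬T ∨ ¬P ∨ P) ∧ (Q ∨ P)   (distribute ∨ over ∧)
≡ Q ∨ P   (simplify)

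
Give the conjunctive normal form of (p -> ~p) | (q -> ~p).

~p | ~q

(p -> ~p) | (q -> ~p)
≡ ~p | ~p | (q -> ~p)   — eliminate ->
≡ ~p | ~p | ~q | ~p   — eliminate ->
≡ ~p | ~q   — simplify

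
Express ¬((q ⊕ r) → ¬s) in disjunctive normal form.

(q ∧ ¬r ∧ s) ∨ (¬q ∧ r ∧ s)

¬((q ⊕ r) → ¬s)
= ¬(¬(q ⊕ r) ∨ ¬s)   [eliminate →]
= ¬(¬((q ∧ ¬r) ∨ (¬q ∧ r)) ∨ ¬s)   [expand ⊕]
= ¬¬((q ∧ ¬r) ∨ (¬q ∧ r)) ∧ ¬¬s   [De Morgan]
= ((q ∧ ¬r) ∨ (¬q ∧ r)) ∧ ¬¬s   [double negation]
= ((q ∧ ¬r) ∨ (¬q ∧ r)) ∧ s   [double negation]
= (q ∧ ¬r ∧ s) ∨ (¬q ∧ r ∧ s)   [distribute ∧ over ∨]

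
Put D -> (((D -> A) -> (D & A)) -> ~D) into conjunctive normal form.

(~D | A) & (~D | ~A)

D -> (((D -> A) -> (D & A)) -> ~D)
⇔ ~D | (((D -> A) -> (D & A)) -> ~D)   [eliminate ->]
⇔ ~D | ~((D -> A) -> (D & A)) | ~D   [eliminate ->]
⇔ ~D | ~(~(D -> A) | (D & A)) | ~D   [eliminate ->]
⇔ ~D | ~(~(~D | A) | (D & A)) | ~D   [eliminate ->]
⇔ ~D | (~~(~D | A) & ~(D & A)) | ~D   [De Morgan]
⇔ ~D | ((~D | A) & ~(D & A)) | ~D   [double negation]
⇔ ~D | ((~D | A) & (~D | ~A)) | ~D   [De Morgan]
⇔ (~D | ~D | A | ~D) & (~D | ~D | ~A | ~D)   [distribute | over &]
⇔ (~D | A) & (~D | ~A)   [simplify]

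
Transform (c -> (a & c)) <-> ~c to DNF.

(c -> (a & c)) <-> ~c
= ((c -> (a & c)) -> ~c) & (~c -> (c -> (a & c)))   [eliminate <->]
= (~(c -> (a & c)) | ~c) & (~c -> (c -> (a & c)))   [eliminate ->]
= (~(~c | (a & c)) | ~c) & (~c -> (c -> (a & c)))   [eliminate ->]
= (~(~c | (a & c)) | ~c) & (~~c | (c -> (a & c)))   [eliminate ->]
= (~(~c | (a & c)) | ~c) & (~~c | ~c | (a & c))   [eliminate ->]
= ((~~c & ~(a & c)) | ~c) & (~~c | ~c | (a & c))   [De Morgan]
= ((c & ~(a & c)) | ~c) & (~~c | ~c | (a & c))   [double negation]
= ((c & (~a | ~c)) | ~c) & (~~c | ~c | (a & c))   [De Morgan]
= ((c & (~a | ~c)) | ~c) & (c | ~c | (a & c))   [double negation]
= (c & ~a & c) | (c & ~a & ~c) | (c & ~a & a & c) | (c & ~c & c) | (c & ~c & ~c) | (c & ~c & a & c) | (~c & c) | (~c & ~c) | (~c & a & c)   [distribute & over |]
= (c & ~a) | ~c   [simplify]

(c & ~a) | ~c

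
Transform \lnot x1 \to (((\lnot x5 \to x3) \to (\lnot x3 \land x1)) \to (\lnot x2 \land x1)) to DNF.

\lnot x1 \to (((\lnot x5 \to x3) \to (\lnot x3 \land x1)) \to (\lnot x2 \land x1))
≡ \lnot \lnot x1 \lor (((\lnot x5 \to x3) \to (\lnot x3 \land x1)) \to (\lnot x2 \land x1))   [eliminate \to]
≡ \lnot \lnot x1 \lor \lnot ((\lnot x5 \to x3) \to (\lnot x3 \land x1)) \lor (\lnot x2 \land x1)   [eliminate \to]
≡ \lnot \lnot x1 \lor \lnot (\lnot (\lnot x5 \to x3) \lor (\lnot x3 \land x1)) \lor (\lnot x2 \land x1)   [eliminate \to]
≡ \lnot \lnot x1 \lor \lnot (\lnot (\lnot \lnot x5 \lor x3) \lor (\lnot x3 \land x1)) \lor (\lnot x2 \land x1)   [eliminate \to]
≡ x1 \lor \lnot (\lnot (\lnot \lnot x5 \lor x3) \lor (\lnot x3 \land x1)) \lor (\lnot x2 \land x1)   [double negation]
≡ x1 \lor (\lnot \lnot (\lnot \lnot x5 \lor x3) \land \lnot (\lnot x3 \land x1)) \lor (\lnot x2 \land x1)   [De Morgan]
≡ x1 \lor ((\lnot \lnot x5 \lor x3) \land \lnot (\lnot x3 \land x1)) \lor (\lnot x2 \land x1)   [double negation]
≡ x1 \lor ((x5 \lor x3) \land \lnot (\lnot x3 \land x1)) \lor (\lnot x2 \land x1)   [double negation]
≡ x1 \lor ((x5 \lor x3) \land (\lnot \lnot x3 \lor \lnot x1)) \lor (\lnot x2 \land x1)   [De Morgan]
≡ x1 \lor ((x5 \lor x3) \land (x3 \lor \lnot x1)) \lor (\lnot x2 \land x1)   [double negation]
≡ x1 \lor (x5 \land x3) \lor (x5 \land \lnot x1) \lor (x3 \land x3) \lor (x3 \land \lnot x1) \lor (\lnot x2 \land x1)   [distribute \land over \lor]
≡ x1 \lor (x5 \land \lnot x1) \lor x3   [simplify]

x1 \lor (x5 \land \lnot x1) \lor x3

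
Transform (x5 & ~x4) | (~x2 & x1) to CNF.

(x5 & ~x4) | (~x2 & x1)
≡ (x5 | ~x2) & (x5 | x1) & (~x4 | ~x2) & (~x4 | x1)   (distribute | over &)

(x5 | ~x2) & (x5 | x1) & (~x4 | ~x2) & (~x4 | x1)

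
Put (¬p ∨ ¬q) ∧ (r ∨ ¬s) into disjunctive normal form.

(¬p ∧ r) ∨ (¬p ∧ ¬s) ∨ (¬q ∧ r) ∨ (¬q ∧ ¬s)

(¬p ∨ ¬q) ∧ (r ∨ ¬s)
≡ (¬p ∧ r) ∨ (¬p ∧ ¬s) ∨ (¬q ∧ r) ∨ (¬q ∧ ¬s)   [distribute ∧ over ∨]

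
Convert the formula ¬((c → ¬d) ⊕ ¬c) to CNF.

¬((c → ¬d) ⊕ ¬c)
≡ ¬(((c → ¬d) ∨ ¬c) ∧ ¬((c → ¬d) ∧ ¬c))
≡ ¬((¬c ∨ ¬d ∨ ¬c) ∧ ¬((c → ¬d) ∧ ¬c))
≡ ¬((¬c ∨ ¬d ∨ ¬c) ∧ ¬((¬c ∨ ¬d) ∧ ¬c))
≡ ¬(¬c ∨ ¬d ∨ ¬c) ∨ ¬¬((¬c ∨ ¬d) ∧ ¬c)
≡ (¬¬c ∧ ¬¬d ∧ ¬¬c) ∨ ¬¬((¬c ∨ ¬d) ∧ ¬c)
≡ (c ∧ ¬¬d ∧ ¬¬c) ∨ ¬¬((¬c ∨ ¬d) ∧ ¬c)
≡ (c ∧ d ∧ ¬¬c) ∨ ¬¬((¬c ∨ ¬d) ∧ ¬c)
≡ (c ∧ d ∧ c) ∨ ¬¬((¬c ∨ ¬d) ∧ ¬c)
≡ (c ∧ d ∧ c) ∨ ((¬c ∨ ¬d) ∧ ¬c)
≡ (c ∨ ¬c ∨ ¬d) ∧ (c ∨ ¬c) ∧ (d ∨ ¬c ∨ ¬d) ∧ (d ∨ ¬c) ∧ (c ∨ ¬c ∨ ¬d) ∧ (c ∨ ¬c)
≡ d ∨ ¬c

d ∨ ¬c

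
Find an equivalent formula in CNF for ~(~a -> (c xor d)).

~(~a -> (c xor d))
≡ ~(~~a | (c xor d))   [eliminate ->]
≡ ~(~~a | ((c | d) & ~(c & d)))   [expand xor]
≡ ~~~a & ~((c | d) & ~(c & d))   [De Morgan]
≡ ~a & ~((c | d) & ~(c & d))   [double negation]
≡ ~a & (~(c | d) | ~~(c & d))   [De Morgan]
≡ ~a & ((~c & ~d) | ~~(c & d))   [De Morgan]
≡ ~a & ((~c & ~d) | (c & d))   [double negation]
≡ ~a & (~c | c) & (~c | d) & (~d | c) & (~d | d)   [distribute | over &]
≡ ~a & (~c | d) & (~d | c)   [simplify]

~a & (~c | d) & (~d | c)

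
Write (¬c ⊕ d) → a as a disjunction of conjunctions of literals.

(c ∧ ¬d) ∨ (d ∧ ¬c) ∨ a

(¬c ⊕ d) → a
⇔ ¬(¬c ⊕ d) ∨ a   — eliminate →
⇔ ¬((¬c ∧ ¬d) ∨ (¬¬c ∧ d)) ∨ a   — expand ⊕
⇔ (¬(¬c ∧ ¬d) ∧ ¬(¬¬c ∧ d)) ∨ a   — De Morgan
⇔ ((¬¬c ∨ ¬¬d) ∧ ¬(¬¬c ∧ d)) ∨ a   — De Morgan
⇔ ((c ∨ ¬¬d) ∧ ¬(¬¬c ∧ d)) ∨ a   — double negation
⇔ ((c ∨ d) ∧ ¬(¬¬c ∧ d)) ∨ a   — double negation
⇔ ((c ∨ d) ∧ (¬¬¬c ∨ ¬d)) ∨ a   — De Morgan
⇔ ((c ∨ d) ∧ (¬c ∨ ¬d)) ∨ a   — double negation
⇔ (c ∧ ¬c) ∨ (c ∧ ¬d) ∨ (d ∧ ¬c) ∨ (d ∧ ¬d) ∨ a   — distribute ∧ over ∨
⇔ (c ∧ ¬d) ∨ (d ∧ ¬c) ∨ a   — simplify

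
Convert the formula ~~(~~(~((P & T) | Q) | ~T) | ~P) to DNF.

~~(~~(~((P & T) | Q) | ~T) | ~P)
≡ ~~(~((P & T) | Q) | ~T) | ~P   [double negation]
≡ ~((P & T) | Q) | ~T | ~P   [double negation]
≡ (~(P & T) & ~Q) | ~T | ~P   [De Morgan]
≡ ((~P | ~T) & ~Q) | ~T | ~P   [De Morgan]
≡ (~P & ~Q) | (~T & ~Q) | ~T | ~P   [distribute & over |]
≡ ~T | ~P   [simplify]

~T | ~P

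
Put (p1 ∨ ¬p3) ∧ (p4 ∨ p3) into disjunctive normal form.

(p1 ∧ p4) ∨ (p1 ∧ p3) ∨ (¬p3 ∧ p4)

(p1 ∨ ¬p3) ∧ (p4 ∨ p3)
≡ (p1 ∧ p4) ∨ (p1 ∧ p3) ∨ (¬p3 ∧ p4) ∨ (¬p3 ∧ p3)   [distribute ∧ over ∨]
≡ (p1 ∧ p4) ∨ (p1 ∧ p3) ∨ (¬p3 ∧ p4)   [simplify]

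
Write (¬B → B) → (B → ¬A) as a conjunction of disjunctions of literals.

¬B ∨ ¬A

(¬B → B) → (B → ¬A)
= ¬(¬B → B) ∨ (B → ¬A)   [eliminate →]
= ¬(¬¬B ∨ B) ∨ (B → ¬A)   [eliminate →]
= ¬(¬¬B ∨ B) ∨ ¬B ∨ ¬A   [eliminate →]
= (¬¬¬B ∧ ¬B) ∨ ¬B ∨ ¬A   [De Morgan]
= (¬B ∧ ¬B) ∨ ¬B ∨ ¬A   [double negation]
= (¬B ∨ ¬B ∨ ¬A) ∧ (¬B ∨ ¬B ∨ ¬A)   [distribute ∨ over ∧]
= ¬B ∨ ¬A   [simplify]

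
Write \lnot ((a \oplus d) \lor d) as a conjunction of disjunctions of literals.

(\lnot a \lor d) \land \lnot d

\lnot ((a \oplus d) \lor d)
≡ \lnot (((a \lor d) \land \lnot (a \land d)) \lor d)   [expand \oplus]
≡ \lnot ((a \lor d) \land \lnot (a \land d)) \land \lnot d   [De Morgan]
≡ (\lnot (a \lor d) \lor \lnot \lnot (a \land d)) \land \lnot d   [De Morgan]
≡ ((\lnot a \land \lnot d) \lor \lnot \lnot (a \land d)) \land \lnot d   [De Morgan]
≡ ((\lnot a \land \lnot d) \lor (a \land d)) \land \lnot d   [double negation]
≡ (\lnot a \lor a) \land (\lnot a \lor d) \land (\lnot d \lor a) \land (\lnot d \lor d) \land \lnot d   [distribute \lor over \land]
≡ (\lnot a \lor d) \land \lnot d   [simplify]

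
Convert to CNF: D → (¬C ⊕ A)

D → (¬C ⊕ A)
≡ ¬D ∨ (¬C ⊕ A)   [eliminate →]
≡ ¬D ∨ ((¬C ∨ A) ∧ ¬(¬C ∧ A))   [expand ⊕]
≡ ¬D ∨ ((¬C ∨ A) ∧ (¬¬C ∨ ¬A))   [De Morgan]
≡ ¬D ∨ ((¬C ∨ A) ∧ (C ∨ ¬A))   [double negation]
≡ (¬D ∨ ¬C ∨ A) ∧ (¬D ∨ C ∨ ¬A)   [distribute ∨ over ∧]

(¬D ∨ ¬C ∨ A) ∧ (¬D ∨ C ∨ ¬A)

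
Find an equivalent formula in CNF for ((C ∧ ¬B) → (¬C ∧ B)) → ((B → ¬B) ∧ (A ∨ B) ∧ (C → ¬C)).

(C ∨ A ∨ B) ∧ ¬B

((C ∧ ¬B) → (¬C ∧ B)) → ((B → ¬B) ∧ (A ∨ B) ∧ (C → ¬C))
≡ ¬((C ∧ ¬B) → (¬C ∧ B)) ∨ ((B → ¬B) ∧ (A ∨ B) ∧ (C → ¬C))
≡ ¬(¬(C ∧ ¬B) ∨ (¬C ∧ B)) ∨ ((B → ¬B) ∧ (A ∨ B) ∧ (C → ¬C))
≡ ¬(¬(C ∧ ¬B) ∨ (¬C ∧ B)) ∨ ((¬B ∨ ¬B) ∧ (A ∨ B) ∧ (C → ¬C))
≡ ¬(¬(C ∧ ¬B) ∨ (¬C ∧ B)) ∨ ((¬B ∨ ¬B) ∧ (A ∨ B) ∧ (¬C ∨ ¬C))
≡ (¬¬(C ∧ ¬B) ∧ ¬(¬C ∧ B)) ∨ ((¬B ∨ ¬B) ∧ (A ∨ B) ∧ (¬C ∨ ¬C))
≡ (C ∧ ¬B ∧ ¬(¬C ∧ B)) ∨ ((¬B ∨ ¬B) ∧ (A ∨ B) ∧ (¬C ∨ ¬C))
≡ (C ∧ ¬B ∧ (¬¬C ∨ ¬B)) ∨ ((¬B ∨ ¬B) ∧ (A ∨ B) ∧ (¬C ∨ ¬C))
≡ (C ∧ ¬B ∧ (C ∨ ¬B)) ∨ ((¬B ∨ ¬B) ∧ (A ∨ B) ∧ (¬C ∨ ¬C))
≡ (C ∨ ¬B ∨ ¬B) ∧ (C ∨ A ∨ B) ∧ (C ∨ ¬C ∨ ¬C) ∧ (¬B ∨ ¬B ∨ ¬B) ∧ (¬B ∨ A ∨ B) ∧ (¬B ∨ ¬C ∨ ¬C) ∧ (C ∨ ¬B ∨ ¬B ∨ ¬B) ∧ (C ∨ ¬B ∨ A ∨ B) ∧ (C ∨ ¬B ∨ ¬C ∨ ¬C)
≡ (C ∨ A ∨ B) ∧ ¬B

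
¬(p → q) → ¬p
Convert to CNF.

¬p ∨ q

¬(p → q) → ¬p
⇔ ¬¬(p → q) ∨ ¬p   [eliminate →]
⇔ ¬¬(¬p ∨ q) ∨ ¬p   [eliminate →]
⇔ ¬p ∨ q ∨ ¬p   [double negation]
⇔ ¬p ∨ q   [simplify]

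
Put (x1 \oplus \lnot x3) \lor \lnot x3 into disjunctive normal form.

(x1 \oplus \lnot x3) \lor \lnot x3
= (x1 \land \lnot \lnot x3) \lor (\lnot x1 \land \lnot x3) \lor \lnot x3   [expand \oplus]
= (x1 \land x3) \lor (\lnot x1 \land \lnot x3) \lor \lnot x3   [double negation]
= (x1 \land x3) \lor \lnot x3   [simplify]

(x1 \land x3) \lor \lnot x3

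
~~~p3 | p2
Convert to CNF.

~p3 | p2

~~~p3 | p2
⇔ ~p3 | p2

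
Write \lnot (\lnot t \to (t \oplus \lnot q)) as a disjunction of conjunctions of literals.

\lnot t \land q

\lnot (\lnot t \to (t \oplus \lnot q))
= \lnot (\lnot \lnot t \lor (t \oplus \lnot q))   [eliminate \to]
= \lnot (\lnot \lnot t \lor (t \land \lnot \lnot q) \lor (\lnot t \land \lnot q))   [expand \oplus]
= \lnot \lnot \lnot t \land \lnot (t \land \lnot \lnot q) \land \lnot (\lnot t \land \lnot q)   [De Morgan]
= \lnot t \land \lnot (t \land \lnot \lnot q) \land \lnot (\lnot t \land \lnot q)   [double negation]
= \lnot t \land (\lnot t \lor \lnot \lnot \lnot q) \land \lnot (\lnot t \land \lnot q)   [De Morgan]
= \lnot t \land (\lnot t \lor \lnot q) \land \lnot (\lnot t \land \lnot q)   [double negation]
= \lnot t \land (\lnot t \lor \lnot q) \land (\lnot \lnot t \lor \lnot \lnot q)   [De Morgan]
= \lnot t \land (\lnot t \lor \lnot q) \land (t \lor \lnot \lnot q)   [double negation]
= \lnot t \land (\lnot t \lor \lnot q) \land (t \lor q)   [double negation]
= (\lnot t \land \lnot t \land t) \lor (\lnot t \land \lnot t \land q) \lor (\lnot t \land \lnot q \land t) \lor (\lnot t \land \lnot q \land q)   [distribute \land over \lor]
= \lnot t \land q   [simplify]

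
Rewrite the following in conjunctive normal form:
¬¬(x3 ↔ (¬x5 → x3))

¬x5 ∨ x3

¬¬(x3 ↔ (¬x5 → x3))
= ¬¬((x3 → (¬x5 → x3)) ∧ ((¬x5 → x3) → x3))   [eliminate ↔]
= ¬¬((¬x3 ∨ (¬x5 → x3)) ∧ ((¬x5 → x3) → x3))   [eliminate →]
= ¬¬((¬x3 ∨ ¬¬x5 ∨ x3) ∧ ((¬x5 → x3) → x3))   [eliminate →]
= ¬¬((¬x3 ∨ ¬¬x5 ∨ x3) ∧ (¬(¬x5 → x3) ∨ x3))   [eliminate →]
= ¬¬((¬x3 ∨ ¬¬x5 ∨ x3) ∧ (¬(¬¬x5 ∨ x3) ∨ x3))   [eliminate →]
= (¬x3 ∨ ¬¬x5 ∨ x3) ∧ (¬(¬¬x5 ∨ x3) ∨ x3)   [double negation]
= (¬x3 ∨ x5 ∨ x3) ∧ (¬(¬¬x5 ∨ x3) ∨ x3)   [double negation]
= (¬x3 ∨ x5 ∨ x3) ∧ ((¬¬¬x5 ∧ ¬x3) ∨ x3)   [De Morgan]
= (¬x3 ∨ x5 ∨ x3) ∧ ((¬x5 ∧ ¬x3) ∨ x3)   [double negation]
= (¬x3 ∨ x5 ∨ x3) ∧ (¬x5 ∨ x3) ∧ (¬x3 ∨ x3)   [distribute ∨ over ∧]
= ¬x5 ∨ x3   [simplify]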